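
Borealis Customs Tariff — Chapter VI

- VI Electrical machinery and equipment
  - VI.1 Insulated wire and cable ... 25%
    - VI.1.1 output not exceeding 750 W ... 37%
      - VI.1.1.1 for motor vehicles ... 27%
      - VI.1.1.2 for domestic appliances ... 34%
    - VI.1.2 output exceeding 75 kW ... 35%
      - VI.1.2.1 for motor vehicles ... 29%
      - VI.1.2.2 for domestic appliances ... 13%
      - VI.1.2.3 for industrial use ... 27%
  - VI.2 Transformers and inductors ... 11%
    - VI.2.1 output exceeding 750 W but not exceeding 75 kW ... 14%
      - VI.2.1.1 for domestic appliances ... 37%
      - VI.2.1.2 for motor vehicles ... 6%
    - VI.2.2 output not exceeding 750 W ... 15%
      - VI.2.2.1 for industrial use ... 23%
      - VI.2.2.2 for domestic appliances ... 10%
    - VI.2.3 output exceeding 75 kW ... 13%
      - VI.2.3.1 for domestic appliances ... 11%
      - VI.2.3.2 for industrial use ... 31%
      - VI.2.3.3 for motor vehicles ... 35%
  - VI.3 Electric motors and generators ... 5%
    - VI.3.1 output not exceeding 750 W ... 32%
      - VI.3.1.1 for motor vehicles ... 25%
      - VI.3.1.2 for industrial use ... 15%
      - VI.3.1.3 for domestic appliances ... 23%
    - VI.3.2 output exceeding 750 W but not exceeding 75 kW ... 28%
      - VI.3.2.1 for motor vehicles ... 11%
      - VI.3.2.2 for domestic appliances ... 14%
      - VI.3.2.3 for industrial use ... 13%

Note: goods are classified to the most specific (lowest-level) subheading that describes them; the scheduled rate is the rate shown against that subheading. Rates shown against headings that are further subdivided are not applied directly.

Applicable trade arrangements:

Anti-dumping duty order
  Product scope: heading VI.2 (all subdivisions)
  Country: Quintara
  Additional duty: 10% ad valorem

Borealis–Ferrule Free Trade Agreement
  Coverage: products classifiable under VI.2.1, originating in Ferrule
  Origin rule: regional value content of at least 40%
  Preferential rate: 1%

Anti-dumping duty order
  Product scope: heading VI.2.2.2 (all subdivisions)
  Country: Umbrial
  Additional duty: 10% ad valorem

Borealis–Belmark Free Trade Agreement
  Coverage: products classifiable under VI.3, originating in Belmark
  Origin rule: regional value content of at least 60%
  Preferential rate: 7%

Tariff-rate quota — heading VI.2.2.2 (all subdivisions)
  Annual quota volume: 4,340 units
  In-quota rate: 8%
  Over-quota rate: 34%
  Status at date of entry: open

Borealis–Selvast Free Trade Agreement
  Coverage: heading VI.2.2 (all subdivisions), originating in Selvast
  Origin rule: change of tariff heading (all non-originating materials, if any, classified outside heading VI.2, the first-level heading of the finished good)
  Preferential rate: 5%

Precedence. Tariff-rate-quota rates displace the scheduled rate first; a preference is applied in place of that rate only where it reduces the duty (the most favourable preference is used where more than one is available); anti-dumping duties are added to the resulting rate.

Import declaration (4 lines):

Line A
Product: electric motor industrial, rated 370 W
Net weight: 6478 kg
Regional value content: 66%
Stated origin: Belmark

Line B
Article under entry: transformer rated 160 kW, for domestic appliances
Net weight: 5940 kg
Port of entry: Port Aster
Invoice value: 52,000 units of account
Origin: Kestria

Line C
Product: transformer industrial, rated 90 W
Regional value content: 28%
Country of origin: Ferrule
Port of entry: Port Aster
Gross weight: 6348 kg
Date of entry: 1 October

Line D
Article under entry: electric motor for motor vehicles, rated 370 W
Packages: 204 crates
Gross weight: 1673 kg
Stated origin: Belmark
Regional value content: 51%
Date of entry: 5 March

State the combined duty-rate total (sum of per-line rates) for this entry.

Line A: electric motor → VI.3; rated 370 W → VI.3.1; industrial → VI.3.1.2. Scheduled 15%. Belmark agreement on VI.3: RVC ≥ 60% → 7% available; preferential 7%. → 7%.
Line B: transformer → VI.2; rated 160 kW → VI.2.3; for domestic appliances → VI.2.3.1. Scheduled 11%. No special measure applies. → 11%.
Line C: transformer → VI.2; rated 90 W → VI.2.2; industrial → VI.2.2.1. Scheduled 23%. Ferrule agreement on VI.2.1: VI.2.2.1 not covered. → 23%.
Line D: electric motor → VI.3; rated 370 W → VI.3.1; for motor vehicles → VI.3.1.1. Scheduled 25%. Belmark agreement on VI.3: RVC < 60%. → 25%.
Sum: 7% + 11% + 23% + 25% = 66%.

66%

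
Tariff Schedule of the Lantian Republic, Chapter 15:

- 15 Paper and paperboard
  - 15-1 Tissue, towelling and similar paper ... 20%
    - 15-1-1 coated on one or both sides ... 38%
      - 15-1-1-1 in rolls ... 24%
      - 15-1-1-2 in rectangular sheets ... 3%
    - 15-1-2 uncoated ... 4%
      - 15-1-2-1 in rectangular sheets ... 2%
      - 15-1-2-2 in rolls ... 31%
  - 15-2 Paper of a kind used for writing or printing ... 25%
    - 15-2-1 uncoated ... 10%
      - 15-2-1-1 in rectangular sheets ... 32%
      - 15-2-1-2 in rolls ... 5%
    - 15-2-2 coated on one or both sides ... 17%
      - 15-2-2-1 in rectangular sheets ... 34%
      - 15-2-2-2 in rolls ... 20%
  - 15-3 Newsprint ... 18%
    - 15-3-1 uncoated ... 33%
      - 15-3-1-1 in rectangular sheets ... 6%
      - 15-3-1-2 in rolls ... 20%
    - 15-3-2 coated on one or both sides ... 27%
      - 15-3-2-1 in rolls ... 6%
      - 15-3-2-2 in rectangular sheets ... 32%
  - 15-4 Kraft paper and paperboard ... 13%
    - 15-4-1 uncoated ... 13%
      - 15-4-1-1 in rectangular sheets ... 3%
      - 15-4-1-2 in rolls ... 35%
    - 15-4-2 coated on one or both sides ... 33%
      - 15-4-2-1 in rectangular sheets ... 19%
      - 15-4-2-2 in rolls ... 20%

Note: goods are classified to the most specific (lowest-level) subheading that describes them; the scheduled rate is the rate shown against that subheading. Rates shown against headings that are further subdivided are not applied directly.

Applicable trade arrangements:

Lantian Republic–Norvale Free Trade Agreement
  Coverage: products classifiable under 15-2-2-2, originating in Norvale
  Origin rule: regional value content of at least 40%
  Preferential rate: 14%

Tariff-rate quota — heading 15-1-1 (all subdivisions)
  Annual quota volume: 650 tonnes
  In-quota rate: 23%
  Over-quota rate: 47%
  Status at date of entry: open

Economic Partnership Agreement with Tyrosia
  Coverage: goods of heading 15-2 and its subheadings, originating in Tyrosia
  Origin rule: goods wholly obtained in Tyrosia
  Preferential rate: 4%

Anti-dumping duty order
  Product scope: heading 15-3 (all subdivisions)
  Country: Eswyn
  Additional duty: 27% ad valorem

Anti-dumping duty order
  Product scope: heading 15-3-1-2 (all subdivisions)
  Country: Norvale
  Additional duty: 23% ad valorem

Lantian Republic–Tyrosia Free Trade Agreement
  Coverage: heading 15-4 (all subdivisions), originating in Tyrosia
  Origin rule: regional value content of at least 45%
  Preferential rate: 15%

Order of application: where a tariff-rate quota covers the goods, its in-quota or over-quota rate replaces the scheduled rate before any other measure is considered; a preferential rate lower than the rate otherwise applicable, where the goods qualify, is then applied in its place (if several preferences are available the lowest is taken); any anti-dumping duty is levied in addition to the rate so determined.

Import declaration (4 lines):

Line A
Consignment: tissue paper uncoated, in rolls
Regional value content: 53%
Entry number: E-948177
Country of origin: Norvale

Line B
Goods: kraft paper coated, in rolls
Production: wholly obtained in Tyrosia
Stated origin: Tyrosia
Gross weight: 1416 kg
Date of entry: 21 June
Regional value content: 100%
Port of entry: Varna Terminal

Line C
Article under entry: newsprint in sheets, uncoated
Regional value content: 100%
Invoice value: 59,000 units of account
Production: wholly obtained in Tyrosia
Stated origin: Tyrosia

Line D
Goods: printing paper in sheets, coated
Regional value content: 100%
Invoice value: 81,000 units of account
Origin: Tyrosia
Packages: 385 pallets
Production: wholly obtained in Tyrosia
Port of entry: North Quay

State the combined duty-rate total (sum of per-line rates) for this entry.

Line A: tissue paper → 15-1; uncoated → 15-1-2; in rolls → 15-1-2-2. Scheduled 31%. Norvale agreement on 15-2-2-2: 15-1-2-2 not covered. → 31%.
Line B: kraft paper → 15-4; coated → 15-4-2; in rolls → 15-4-2-2. Scheduled 20%. Tyrosia agreement on 15-2: 15-4-2-2 not covered; Tyrosia agreement on 15-4: RVC ≥ 45% → 15% available; preferential 15%. → 15%.
Line C: newsprint → 15-3; uncoated → 15-3-1; in sheets → 15-3-1-1. Scheduled 6%. Tyrosia agreement on 15-2: 15-3-1-1 not covered; Tyrosia agreement on 15-4: 15-3-1-1 not covered. → 6%.
Line D: printing paper → 15-2; coated → 15-2-2; in sheets → 15-2-2-1. Scheduled 34%. Tyrosia agreement on 15-2: wholly obtained → 4% available; Tyrosia agreement on 15-4: 15-2-2-1 not covered; preferential 4%. → 4%.
Sum: 31% + 15% + 6% + 4% = 56%.

56%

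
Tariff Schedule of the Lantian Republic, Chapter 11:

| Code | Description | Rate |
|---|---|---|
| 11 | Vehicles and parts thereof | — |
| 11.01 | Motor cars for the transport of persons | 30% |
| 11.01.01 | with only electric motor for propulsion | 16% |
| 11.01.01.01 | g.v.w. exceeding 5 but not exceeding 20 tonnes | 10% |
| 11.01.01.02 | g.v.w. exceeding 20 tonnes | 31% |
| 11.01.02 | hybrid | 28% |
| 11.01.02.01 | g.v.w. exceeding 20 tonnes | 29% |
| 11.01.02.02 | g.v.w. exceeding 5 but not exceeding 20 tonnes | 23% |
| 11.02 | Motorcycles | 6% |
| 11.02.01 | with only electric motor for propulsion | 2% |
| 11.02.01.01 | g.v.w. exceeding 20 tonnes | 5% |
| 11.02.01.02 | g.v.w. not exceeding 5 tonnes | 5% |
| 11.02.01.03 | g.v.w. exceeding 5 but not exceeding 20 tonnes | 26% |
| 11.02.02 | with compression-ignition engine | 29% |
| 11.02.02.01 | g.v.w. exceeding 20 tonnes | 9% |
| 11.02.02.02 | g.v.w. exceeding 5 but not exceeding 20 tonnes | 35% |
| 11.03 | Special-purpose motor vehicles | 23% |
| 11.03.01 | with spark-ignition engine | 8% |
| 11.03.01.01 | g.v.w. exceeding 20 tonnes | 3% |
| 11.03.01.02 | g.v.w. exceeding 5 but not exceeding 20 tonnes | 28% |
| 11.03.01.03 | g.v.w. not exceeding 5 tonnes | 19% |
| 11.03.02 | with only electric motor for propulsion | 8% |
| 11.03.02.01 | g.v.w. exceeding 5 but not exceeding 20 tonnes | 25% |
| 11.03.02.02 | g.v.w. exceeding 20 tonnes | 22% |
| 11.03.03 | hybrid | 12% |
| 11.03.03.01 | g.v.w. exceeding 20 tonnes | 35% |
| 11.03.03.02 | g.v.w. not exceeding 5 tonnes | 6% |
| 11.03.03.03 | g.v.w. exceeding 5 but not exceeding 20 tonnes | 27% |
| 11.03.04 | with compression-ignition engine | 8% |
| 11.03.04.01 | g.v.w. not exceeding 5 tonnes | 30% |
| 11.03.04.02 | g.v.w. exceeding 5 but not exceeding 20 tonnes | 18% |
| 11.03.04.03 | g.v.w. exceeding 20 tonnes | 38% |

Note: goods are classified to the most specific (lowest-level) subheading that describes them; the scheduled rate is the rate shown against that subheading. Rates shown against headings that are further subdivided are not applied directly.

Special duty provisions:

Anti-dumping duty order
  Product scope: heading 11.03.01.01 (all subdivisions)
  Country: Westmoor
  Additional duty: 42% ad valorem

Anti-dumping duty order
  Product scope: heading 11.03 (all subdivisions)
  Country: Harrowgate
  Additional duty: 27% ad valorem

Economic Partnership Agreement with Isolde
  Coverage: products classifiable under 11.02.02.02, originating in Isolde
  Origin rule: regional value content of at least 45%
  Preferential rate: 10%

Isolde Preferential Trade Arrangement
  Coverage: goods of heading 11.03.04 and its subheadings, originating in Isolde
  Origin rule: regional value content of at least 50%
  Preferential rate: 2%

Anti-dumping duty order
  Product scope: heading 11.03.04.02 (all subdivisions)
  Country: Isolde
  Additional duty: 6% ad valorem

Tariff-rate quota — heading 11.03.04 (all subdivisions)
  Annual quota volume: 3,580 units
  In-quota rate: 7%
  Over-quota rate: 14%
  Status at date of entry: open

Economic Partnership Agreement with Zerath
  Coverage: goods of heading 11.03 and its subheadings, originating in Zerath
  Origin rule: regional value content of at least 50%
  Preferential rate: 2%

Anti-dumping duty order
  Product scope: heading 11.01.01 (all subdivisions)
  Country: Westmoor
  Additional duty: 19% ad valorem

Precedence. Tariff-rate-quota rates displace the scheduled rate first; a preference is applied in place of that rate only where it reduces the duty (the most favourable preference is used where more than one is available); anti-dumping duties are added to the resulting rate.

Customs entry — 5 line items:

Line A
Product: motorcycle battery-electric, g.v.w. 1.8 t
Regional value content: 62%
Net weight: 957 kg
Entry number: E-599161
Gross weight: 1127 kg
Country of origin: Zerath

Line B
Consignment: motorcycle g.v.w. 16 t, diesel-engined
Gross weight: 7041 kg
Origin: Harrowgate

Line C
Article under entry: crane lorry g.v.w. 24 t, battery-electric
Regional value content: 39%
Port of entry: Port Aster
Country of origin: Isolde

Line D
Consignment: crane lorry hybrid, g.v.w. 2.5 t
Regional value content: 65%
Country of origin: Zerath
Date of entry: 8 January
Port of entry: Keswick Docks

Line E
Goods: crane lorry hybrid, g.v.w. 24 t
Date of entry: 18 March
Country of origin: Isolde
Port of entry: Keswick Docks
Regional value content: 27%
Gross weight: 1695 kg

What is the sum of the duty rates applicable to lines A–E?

Line A: motorcycle → 11.02; battery-electric → 11.02.01; g.v.w. 1.8 t → 11.02.01.02. Scheduled 5%. Zerath agreement on 11.03: 11.02.01.02 not covered. → 5%.
Line B: motorcycle → 11.02; diesel-engined → 11.02.02; g.v.w. 16 t → 11.02.02.02. Scheduled 35%. No special measure applies. → 35%.
Line C: crane lorry → 11.03; battery-electric → 11.03.02; g.v.w. 24 t → 11.03.02.02. Scheduled 22%. Isolde agreement on 11.02.02.02: 11.03.02.02 not covered; Isolde agreement on 11.03.04: 11.03.02.02 not covered. → 22%.
Line D: crane lorry → 11.03; hybrid → 11.03.03; g.v.w. 2.5 t → 11.03.03.02. Scheduled 6%. Zerath agreement on 11.03: RVC ≥ 50% → 2% available; preferential 2%. → 2%.
Line E: crane lorry → 11.03; hybrid → 11.03.03; g.v.w. 24 t → 11.03.03.01. Scheduled 35%. Isolde agreement on 11.02.02.02: 11.03.03.01 not covered; Isolde agreement on 11.03.04: 11.03.03.01 not covered. → 35%.
Sum: 5% + 35% + 22% + 2% + 35% = 99%.

99%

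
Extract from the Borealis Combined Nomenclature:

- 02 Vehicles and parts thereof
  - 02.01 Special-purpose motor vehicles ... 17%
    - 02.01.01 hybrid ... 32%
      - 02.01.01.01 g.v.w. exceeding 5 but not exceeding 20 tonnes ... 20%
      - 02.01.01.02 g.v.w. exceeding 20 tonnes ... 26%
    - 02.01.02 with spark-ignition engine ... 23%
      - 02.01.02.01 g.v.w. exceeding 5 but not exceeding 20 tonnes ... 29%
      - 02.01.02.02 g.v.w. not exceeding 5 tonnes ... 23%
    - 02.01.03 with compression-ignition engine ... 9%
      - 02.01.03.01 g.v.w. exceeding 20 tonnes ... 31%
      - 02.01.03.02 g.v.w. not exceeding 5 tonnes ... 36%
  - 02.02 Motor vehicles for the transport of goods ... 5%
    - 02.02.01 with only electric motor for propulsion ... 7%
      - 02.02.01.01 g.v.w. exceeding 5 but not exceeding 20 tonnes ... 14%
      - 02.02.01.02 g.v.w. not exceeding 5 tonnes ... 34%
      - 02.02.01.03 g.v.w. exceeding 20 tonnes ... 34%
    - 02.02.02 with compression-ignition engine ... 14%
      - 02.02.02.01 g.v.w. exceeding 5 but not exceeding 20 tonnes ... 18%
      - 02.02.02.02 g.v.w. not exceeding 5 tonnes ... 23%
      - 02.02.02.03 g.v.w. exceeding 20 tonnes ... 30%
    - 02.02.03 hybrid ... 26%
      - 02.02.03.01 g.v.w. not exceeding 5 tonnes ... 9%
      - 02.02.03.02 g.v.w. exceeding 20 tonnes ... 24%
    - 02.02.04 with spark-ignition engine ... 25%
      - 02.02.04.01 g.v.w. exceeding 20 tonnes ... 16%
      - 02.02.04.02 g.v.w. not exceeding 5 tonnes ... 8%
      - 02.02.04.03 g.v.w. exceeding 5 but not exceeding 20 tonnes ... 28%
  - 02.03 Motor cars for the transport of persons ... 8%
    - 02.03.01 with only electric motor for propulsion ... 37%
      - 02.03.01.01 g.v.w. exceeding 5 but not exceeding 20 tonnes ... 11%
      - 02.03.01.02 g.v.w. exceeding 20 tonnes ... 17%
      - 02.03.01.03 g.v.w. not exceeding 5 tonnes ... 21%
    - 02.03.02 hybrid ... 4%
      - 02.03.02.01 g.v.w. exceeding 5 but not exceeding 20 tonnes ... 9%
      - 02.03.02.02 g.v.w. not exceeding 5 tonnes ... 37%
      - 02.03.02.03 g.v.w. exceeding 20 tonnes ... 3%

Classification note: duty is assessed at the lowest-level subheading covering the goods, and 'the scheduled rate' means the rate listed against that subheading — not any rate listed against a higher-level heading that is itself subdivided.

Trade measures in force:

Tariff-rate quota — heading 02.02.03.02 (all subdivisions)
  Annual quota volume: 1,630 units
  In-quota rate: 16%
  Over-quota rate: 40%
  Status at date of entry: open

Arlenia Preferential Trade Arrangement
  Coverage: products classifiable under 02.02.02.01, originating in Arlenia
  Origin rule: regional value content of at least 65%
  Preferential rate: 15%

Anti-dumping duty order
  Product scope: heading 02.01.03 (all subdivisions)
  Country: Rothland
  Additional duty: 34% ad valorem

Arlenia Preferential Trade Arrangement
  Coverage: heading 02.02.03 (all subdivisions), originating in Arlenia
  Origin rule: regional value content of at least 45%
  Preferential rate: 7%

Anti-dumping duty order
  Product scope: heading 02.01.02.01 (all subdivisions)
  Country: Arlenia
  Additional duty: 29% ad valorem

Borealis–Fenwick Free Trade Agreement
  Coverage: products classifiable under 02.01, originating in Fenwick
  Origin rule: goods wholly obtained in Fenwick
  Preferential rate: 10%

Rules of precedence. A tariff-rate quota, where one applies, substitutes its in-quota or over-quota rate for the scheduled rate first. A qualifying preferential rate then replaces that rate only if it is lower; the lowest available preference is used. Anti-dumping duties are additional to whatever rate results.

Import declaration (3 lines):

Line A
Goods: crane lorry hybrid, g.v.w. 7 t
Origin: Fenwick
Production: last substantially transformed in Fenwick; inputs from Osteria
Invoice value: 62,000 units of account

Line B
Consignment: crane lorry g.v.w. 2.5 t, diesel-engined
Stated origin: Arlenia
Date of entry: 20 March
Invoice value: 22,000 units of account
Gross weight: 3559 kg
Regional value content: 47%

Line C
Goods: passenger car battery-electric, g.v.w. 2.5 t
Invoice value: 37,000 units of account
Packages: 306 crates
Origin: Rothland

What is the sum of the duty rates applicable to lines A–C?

77%

Line A: crane lorry → 02.01; hybrid → 02.01.01; g.v.w. 7 t → 02.01.01.01. Scheduled 20%. Fenwick agreement on 02.01: not wholly obtained. → 20%.
Line B: crane lorry → 02.01; diesel-engined → 02.01.03; g.v.w. 2.5 t → 02.01.03.02. Scheduled 36%. Arlenia agreement on 02.02.02.01: 02.01.03.02 not covered; Arlenia agreement on 02.02.03: 02.01.03.02 not covered. → 36%.
Line C: passenger car → 02.03; battery-electric → 02.03.01; g.v.w. 2.5 t → 02.03.01.03. Scheduled 21%. No special measure applies. → 21%.
Sum: 20% + 36% + 21% = 77%.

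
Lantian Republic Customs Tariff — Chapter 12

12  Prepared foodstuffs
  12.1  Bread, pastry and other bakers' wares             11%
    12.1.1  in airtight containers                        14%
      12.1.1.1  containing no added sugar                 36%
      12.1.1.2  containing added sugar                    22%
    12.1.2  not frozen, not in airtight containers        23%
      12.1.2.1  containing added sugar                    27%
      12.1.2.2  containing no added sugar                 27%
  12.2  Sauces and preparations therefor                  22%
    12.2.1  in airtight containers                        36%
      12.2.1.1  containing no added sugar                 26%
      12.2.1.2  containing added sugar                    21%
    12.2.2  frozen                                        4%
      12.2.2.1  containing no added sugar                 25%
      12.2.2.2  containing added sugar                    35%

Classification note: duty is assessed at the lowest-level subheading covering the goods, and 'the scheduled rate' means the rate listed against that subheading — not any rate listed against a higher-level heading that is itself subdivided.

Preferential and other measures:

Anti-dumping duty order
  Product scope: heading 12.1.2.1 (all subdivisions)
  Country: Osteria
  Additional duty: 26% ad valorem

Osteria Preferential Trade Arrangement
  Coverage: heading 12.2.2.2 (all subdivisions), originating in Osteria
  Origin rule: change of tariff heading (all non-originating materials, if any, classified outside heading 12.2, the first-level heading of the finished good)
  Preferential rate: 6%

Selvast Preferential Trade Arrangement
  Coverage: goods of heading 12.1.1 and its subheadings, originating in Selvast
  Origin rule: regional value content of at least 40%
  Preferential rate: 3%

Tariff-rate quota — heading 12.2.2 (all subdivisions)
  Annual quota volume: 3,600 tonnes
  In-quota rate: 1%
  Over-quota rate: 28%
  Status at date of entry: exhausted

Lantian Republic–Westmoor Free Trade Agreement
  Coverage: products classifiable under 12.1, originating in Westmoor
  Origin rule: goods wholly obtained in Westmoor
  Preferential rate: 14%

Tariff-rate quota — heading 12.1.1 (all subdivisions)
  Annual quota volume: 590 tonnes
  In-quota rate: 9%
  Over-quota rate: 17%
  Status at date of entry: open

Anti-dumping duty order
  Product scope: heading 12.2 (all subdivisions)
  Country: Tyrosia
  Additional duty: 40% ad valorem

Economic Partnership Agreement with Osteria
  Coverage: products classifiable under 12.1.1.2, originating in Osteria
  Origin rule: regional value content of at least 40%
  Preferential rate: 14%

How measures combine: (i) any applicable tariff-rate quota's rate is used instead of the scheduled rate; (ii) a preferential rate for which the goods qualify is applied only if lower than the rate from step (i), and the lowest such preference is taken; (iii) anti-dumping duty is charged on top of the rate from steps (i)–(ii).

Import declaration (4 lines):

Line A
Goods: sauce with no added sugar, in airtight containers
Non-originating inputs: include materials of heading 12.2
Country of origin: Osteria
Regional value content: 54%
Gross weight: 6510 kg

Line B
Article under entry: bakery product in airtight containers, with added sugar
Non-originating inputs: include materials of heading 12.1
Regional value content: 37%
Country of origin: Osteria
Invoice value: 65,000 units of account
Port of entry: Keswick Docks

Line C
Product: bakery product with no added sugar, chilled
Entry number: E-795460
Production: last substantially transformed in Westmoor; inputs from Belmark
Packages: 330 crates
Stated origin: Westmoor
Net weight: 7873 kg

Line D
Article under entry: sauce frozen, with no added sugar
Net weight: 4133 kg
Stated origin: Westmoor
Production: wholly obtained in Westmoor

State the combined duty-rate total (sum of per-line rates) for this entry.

Line A: sauce → 12.2; in airtight containers → 12.2.1; with no added sugar → 12.2.1.1. Scheduled 26%. Osteria agreement on 12.2.2.2: 12.2.1.1 not covered; Osteria agreement on 12.1.1.2: 12.2.1.1 not covered. → 26%.
Line B: bakery product → 12.1; in airtight containers → 12.1.1; with added sugar → 12.1.1.2. Scheduled 22%. quota on 12.1.1 open → in-quota 9%; Osteria agreement on 12.2.2.2: 12.1.1.2 not covered; Osteria agreement on 12.1.1.2: RVC < 40%. → 9%.
Line C: bakery product → 12.1; chilled → 12.1.2; with no added sugar → 12.1.2.2. Scheduled 27%. Westmoor agreement on 12.1: not wholly obtained. → 27%.
Line D: sauce → 12.2; frozen → 12.2.2; with no added sugar → 12.2.2.1. Scheduled 25%. quota on 12.2.2 exhausted → over-quota 28%; Westmoor agreement on 12.1: 12.2.2.1 not covered. → 28%.
Sum: 26% + 9% + 27% + 28% = 90%.

90%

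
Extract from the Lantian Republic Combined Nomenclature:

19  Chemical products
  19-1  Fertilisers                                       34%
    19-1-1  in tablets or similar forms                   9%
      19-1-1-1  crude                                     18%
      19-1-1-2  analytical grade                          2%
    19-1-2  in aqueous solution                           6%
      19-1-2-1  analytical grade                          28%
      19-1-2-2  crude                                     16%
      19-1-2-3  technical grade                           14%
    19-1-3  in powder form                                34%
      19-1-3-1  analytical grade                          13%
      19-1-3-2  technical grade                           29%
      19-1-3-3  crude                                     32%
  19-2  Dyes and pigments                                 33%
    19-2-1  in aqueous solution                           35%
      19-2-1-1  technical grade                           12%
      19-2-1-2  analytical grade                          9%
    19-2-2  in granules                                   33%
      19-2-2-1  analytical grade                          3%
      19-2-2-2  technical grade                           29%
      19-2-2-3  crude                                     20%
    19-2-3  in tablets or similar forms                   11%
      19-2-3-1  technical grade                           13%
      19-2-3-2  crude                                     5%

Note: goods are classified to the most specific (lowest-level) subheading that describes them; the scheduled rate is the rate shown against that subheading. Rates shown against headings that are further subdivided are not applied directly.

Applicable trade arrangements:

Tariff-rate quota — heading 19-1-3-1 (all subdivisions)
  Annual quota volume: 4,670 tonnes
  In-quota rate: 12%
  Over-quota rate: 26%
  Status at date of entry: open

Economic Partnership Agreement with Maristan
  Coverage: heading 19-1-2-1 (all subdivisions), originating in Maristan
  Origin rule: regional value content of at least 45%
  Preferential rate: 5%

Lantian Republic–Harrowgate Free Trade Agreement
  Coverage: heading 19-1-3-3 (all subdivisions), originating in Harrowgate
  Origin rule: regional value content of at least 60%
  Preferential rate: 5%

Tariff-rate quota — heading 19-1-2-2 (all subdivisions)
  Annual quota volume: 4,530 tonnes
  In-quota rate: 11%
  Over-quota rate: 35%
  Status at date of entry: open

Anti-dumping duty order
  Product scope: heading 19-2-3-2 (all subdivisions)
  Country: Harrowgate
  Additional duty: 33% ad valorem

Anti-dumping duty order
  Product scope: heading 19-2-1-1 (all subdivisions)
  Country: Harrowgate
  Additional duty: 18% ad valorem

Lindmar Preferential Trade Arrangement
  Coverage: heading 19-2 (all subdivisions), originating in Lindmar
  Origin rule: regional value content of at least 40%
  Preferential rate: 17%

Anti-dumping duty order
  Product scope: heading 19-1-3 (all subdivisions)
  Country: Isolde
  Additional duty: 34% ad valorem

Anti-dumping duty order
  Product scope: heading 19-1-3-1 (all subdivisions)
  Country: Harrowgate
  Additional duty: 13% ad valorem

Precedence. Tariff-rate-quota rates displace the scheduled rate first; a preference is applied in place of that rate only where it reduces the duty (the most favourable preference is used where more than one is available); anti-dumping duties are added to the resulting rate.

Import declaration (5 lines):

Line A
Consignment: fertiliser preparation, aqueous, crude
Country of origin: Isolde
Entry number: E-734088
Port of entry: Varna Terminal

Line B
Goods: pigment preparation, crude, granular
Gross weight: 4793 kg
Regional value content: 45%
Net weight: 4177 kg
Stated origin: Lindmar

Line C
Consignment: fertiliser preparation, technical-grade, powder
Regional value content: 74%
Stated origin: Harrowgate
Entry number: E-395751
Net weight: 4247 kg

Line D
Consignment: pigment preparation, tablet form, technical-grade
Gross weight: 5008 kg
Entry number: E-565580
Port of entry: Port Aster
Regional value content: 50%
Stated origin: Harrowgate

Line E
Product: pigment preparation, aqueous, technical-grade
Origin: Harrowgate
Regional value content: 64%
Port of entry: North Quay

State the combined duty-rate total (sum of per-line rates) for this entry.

100%

Line A: fertiliser → 19-1; aqueous → 19-1-2; crude → 19-1-2-2. Scheduled 16%. quota on 19-1-2-2 open → in-quota 11%. → 11%.
Line B: pigment → 19-2; granular → 19-2-2; crude → 19-2-2-3. Scheduled 20%. Lindmar agreement on 19-2: RVC ≥ 40% → 17% available; preferential 17%. → 17%.
Line C: fertiliser → 19-1; powder → 19-1-3; technical-grade → 19-1-3-2. Scheduled 29%. Harrowgate agreement on 19-1-3-3: 19-1-3-2 not covered. → 29%.
Line D: pigment → 19-2; tablet form → 19-2-3; technical-grade → 19-2-3-1. Scheduled 13%. Harrowgate agreement on 19-1-3-3: 19-2-3-1 not covered. → 13%.
Line E: pigment → 19-2; aqueous → 19-2-1; technical-grade → 19-2-1-1. Scheduled 12%. Harrowgate agreement on 19-1-3-3: 19-2-1-1 not covered; anti-dumping (Harrowgate, 19-2-1-1): +18%; total 12% + 18% = 30%. → 30%.
Sum: 11% + 17% + 29% + 13% + 30% = 100%.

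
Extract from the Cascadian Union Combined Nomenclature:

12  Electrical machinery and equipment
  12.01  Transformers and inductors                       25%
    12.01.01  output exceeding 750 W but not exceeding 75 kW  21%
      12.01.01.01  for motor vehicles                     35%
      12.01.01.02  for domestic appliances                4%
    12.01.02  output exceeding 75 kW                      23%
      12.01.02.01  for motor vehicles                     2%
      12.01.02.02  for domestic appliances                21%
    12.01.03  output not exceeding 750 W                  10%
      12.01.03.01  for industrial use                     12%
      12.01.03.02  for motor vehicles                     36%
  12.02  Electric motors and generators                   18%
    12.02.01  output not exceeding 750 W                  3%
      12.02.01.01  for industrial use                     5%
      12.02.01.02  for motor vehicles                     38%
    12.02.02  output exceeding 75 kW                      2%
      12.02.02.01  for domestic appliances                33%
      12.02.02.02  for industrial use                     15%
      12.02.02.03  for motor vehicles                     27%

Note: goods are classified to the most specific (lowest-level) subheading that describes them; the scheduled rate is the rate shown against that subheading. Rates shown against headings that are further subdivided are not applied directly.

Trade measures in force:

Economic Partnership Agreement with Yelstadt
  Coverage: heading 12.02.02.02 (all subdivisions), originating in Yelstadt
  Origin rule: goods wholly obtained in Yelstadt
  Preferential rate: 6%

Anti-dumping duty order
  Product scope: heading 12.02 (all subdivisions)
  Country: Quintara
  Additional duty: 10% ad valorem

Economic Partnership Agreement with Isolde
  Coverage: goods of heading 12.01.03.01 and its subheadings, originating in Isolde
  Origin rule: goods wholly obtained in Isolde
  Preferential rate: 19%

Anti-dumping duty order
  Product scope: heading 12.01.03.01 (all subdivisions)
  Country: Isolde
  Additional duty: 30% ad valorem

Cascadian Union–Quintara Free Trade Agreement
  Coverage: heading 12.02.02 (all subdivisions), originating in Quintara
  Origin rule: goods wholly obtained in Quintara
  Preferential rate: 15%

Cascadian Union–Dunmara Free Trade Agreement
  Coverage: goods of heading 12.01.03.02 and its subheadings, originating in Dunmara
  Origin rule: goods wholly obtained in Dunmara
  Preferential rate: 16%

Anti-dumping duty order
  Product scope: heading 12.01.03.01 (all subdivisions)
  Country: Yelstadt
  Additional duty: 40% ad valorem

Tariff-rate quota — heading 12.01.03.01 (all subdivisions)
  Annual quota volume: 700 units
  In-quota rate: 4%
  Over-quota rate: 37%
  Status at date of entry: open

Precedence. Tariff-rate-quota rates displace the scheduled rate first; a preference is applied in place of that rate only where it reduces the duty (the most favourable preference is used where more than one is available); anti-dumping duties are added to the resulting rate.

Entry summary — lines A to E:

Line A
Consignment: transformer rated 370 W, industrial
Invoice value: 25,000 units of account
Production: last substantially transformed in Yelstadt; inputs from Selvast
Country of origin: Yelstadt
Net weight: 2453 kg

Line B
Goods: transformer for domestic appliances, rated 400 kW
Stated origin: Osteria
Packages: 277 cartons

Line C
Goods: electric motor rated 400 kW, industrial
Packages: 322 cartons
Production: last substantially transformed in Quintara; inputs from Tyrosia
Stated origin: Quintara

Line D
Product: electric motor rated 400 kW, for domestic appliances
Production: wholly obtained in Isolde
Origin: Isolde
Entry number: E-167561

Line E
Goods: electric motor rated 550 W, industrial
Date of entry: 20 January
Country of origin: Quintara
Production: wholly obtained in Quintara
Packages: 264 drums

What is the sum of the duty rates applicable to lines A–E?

138%

Line A: transformer → 12.01; rated 370 W → 12.01.03; industrial → 12.01.03.01. Scheduled 12%. quota on 12.01.03.01 open → in-quota 4%; Yelstadt agreement on 12.02.02.02: 12.01.03.01 not covered; anti-dumping (Yelstadt, 12.01.03.01): +40%; total 4% + 40% = 44%. → 44%.
Line B: transformer → 12.01; rated 400 kW → 12.01.02; for domestic appliances → 12.01.02.02. Scheduled 21%. No special measure applies. → 21%.
Line C: electric motor → 12.02; rated 400 kW → 12.02.02; industrial → 12.02.02.02. Scheduled 15%. Quintara agreement on 12.02.02: not wholly obtained; anti-dumping (Quintara, 12.02): +10%; total 15% + 10% = 25%. → 25%.
Line D: electric motor → 12.02; rated 400 kW → 12.02.02; for domestic appliances → 12.02.02.01. Scheduled 33%. Isolde agreement on 12.01.03.01: 12.02.02.01 not covered. → 33%.
Line E: electric motor → 12.02; rated 550 W → 12.02.01; industrial → 12.02.01.01. Scheduled 5%. Quintara agreement on 12.02.02: 12.02.01.01 not covered; anti-dumping (Quintara, 12.02): +10%; total 5% + 10% = 15%. → 15%.
Sum: 44% + 21% + 25% + 33% + 15% = 138%.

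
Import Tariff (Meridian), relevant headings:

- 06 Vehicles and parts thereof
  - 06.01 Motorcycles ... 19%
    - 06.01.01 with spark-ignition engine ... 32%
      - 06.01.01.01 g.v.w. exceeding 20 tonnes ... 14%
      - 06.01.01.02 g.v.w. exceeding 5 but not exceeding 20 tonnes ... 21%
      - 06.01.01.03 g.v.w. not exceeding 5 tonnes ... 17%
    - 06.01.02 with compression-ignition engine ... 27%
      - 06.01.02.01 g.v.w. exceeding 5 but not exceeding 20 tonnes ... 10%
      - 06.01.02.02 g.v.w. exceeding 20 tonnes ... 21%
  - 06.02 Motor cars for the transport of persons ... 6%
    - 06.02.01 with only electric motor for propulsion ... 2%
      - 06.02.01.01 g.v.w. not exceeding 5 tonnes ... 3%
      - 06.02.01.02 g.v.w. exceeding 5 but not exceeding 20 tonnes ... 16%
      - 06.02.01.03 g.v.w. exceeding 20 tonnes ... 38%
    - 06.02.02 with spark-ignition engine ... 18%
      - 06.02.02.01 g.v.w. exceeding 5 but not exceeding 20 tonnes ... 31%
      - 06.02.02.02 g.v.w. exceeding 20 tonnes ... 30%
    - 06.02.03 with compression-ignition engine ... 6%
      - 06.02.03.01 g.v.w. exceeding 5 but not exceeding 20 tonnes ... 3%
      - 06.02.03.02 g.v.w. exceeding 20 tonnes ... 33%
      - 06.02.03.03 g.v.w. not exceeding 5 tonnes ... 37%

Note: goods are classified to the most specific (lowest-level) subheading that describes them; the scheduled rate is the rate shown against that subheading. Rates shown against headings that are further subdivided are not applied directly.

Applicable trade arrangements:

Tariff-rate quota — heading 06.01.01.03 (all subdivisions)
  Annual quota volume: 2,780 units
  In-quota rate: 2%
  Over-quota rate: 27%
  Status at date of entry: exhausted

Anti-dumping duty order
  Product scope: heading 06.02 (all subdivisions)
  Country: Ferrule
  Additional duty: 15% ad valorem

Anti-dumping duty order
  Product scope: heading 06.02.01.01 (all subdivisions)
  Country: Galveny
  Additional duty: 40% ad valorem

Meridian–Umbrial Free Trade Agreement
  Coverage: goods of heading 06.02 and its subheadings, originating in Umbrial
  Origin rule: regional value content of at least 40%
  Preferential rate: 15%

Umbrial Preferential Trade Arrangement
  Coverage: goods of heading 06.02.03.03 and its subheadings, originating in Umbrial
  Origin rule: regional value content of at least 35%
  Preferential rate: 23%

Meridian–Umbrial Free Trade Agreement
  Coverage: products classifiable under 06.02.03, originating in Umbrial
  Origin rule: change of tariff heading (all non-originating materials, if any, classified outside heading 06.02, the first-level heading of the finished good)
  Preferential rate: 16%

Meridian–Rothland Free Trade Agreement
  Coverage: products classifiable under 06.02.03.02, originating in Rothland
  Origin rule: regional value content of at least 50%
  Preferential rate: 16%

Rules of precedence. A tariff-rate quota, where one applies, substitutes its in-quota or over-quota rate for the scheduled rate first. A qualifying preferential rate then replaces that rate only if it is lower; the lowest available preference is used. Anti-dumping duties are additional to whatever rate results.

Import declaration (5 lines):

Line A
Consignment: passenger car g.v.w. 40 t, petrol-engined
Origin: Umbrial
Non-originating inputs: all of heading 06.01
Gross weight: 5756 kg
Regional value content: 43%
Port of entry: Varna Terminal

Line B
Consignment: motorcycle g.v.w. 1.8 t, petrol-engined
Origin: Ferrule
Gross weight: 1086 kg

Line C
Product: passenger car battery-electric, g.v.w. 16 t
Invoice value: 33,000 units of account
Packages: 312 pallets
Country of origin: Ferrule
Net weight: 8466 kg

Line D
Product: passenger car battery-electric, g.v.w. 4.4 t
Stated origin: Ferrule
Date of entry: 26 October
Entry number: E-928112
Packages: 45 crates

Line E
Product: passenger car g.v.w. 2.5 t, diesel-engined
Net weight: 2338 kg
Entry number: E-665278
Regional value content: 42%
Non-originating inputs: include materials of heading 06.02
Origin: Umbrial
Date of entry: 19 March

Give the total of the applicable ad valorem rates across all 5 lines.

Line A: passenger car → 06.02; petrol-engined → 06.02.02; g.v.w. 40 t → 06.02.02.02. Scheduled 30%. Umbrial agreement on 06.02: RVC ≥ 40% → 15% available; Umbrial agreement on 06.02.03.03: 06.02.02.02 not covered; Umbrial agreement on 06.02.03: 06.02.02.02 not covered; preferential 15%. → 15%.
Line B: motorcycle → 06.01; petrol-engined → 06.01.01; g.v.w. 1.8 t → 06.01.01.03. Scheduled 17%. quota on 06.01.01.03 exhausted → over-quota 27%. → 27%.
Line C: passenger car → 06.02; battery-electric → 06.02.01; g.v.w. 16 t → 06.02.01.02. Scheduled 16%. anti-dumping (Ferrule, 06.02): +15%; total 16% + 15% = 31%. → 31%.
Line D: passenger car → 06.02; battery-electric → 06.02.01; g.v.w. 4.4 t → 06.02.01.01. Scheduled 3%. anti-dumping (Ferrule, 06.02): +15%; total 3% + 15% = 18%. → 18%.
Line E: passenger car → 06.02; diesel-engined → 06.02.03; g.v.w. 2.5 t → 06.02.03.03. Scheduled 37%. Umbrial agreement on 06.02: RVC ≥ 40% → 15% available; Umbrial agreement on 06.02.03.03: RVC ≥ 35% → 23% available; Umbrial agreement on 06.02.03: CTH not met; preferential 15%. → 15%.
Sum: 15% + 27% + 31% + 18% + 15% = 106%.

106%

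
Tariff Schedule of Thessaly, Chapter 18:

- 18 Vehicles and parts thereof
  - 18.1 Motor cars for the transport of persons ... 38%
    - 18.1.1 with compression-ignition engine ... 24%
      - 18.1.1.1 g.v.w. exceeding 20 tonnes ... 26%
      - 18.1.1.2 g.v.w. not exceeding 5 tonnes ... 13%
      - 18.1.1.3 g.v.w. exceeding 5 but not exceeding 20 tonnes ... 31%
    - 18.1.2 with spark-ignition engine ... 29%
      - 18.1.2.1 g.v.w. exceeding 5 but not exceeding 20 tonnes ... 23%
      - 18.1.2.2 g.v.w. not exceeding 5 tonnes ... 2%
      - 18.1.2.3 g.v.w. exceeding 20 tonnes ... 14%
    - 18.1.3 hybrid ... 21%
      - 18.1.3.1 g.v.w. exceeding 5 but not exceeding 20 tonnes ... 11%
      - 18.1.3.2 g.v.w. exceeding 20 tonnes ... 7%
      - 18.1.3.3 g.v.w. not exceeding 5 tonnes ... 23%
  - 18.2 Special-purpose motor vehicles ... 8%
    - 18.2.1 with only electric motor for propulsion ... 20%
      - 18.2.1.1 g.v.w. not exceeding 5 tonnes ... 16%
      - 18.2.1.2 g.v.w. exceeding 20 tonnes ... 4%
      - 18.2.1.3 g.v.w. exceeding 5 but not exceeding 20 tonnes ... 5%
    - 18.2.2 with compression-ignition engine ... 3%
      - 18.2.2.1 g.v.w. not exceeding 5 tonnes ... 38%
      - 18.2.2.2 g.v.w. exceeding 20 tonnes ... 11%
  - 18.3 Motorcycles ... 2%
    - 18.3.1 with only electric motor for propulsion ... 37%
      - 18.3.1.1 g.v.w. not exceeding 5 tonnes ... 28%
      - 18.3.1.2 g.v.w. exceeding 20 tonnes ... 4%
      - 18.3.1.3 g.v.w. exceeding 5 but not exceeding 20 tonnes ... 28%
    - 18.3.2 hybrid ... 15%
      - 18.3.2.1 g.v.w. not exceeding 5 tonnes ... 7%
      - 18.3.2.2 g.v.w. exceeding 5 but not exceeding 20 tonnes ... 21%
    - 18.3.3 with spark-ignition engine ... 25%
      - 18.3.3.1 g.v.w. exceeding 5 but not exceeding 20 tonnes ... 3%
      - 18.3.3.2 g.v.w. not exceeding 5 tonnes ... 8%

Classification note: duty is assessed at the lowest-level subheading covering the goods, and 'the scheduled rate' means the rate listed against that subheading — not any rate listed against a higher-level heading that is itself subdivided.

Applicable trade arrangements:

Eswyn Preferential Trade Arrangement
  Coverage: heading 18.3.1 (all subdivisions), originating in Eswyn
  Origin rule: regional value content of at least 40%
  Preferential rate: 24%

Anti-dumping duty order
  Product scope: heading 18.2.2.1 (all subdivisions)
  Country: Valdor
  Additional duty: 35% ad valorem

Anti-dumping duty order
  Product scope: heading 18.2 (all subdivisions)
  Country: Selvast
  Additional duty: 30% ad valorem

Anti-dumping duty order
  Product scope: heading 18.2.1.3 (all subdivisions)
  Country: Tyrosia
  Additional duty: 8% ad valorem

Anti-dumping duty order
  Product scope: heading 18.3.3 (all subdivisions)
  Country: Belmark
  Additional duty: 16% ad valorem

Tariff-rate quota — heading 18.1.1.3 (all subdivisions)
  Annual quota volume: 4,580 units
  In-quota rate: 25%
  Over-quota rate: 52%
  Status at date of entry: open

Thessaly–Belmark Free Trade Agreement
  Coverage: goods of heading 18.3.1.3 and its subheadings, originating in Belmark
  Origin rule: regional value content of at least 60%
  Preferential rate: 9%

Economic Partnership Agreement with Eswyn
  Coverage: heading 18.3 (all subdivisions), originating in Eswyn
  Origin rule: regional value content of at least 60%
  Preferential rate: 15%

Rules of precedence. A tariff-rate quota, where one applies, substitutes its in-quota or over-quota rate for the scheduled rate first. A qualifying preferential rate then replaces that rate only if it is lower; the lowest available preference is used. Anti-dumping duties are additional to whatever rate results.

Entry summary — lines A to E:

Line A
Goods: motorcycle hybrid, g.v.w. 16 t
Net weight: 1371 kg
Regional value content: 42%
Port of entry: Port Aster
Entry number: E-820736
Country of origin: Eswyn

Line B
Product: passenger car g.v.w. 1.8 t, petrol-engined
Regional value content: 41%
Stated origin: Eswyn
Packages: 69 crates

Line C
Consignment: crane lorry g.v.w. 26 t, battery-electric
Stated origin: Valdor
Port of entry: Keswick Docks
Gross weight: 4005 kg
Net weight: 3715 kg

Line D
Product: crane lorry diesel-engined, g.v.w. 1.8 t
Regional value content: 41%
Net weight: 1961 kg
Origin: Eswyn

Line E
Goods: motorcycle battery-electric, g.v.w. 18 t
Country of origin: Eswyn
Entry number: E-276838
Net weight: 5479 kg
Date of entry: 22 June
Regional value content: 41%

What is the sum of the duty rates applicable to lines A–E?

Line A: motorcycle → 18.3; hybrid → 18.3.2; g.v.w. 16 t → 18.3.2.2. Scheduled 21%. Eswyn agreement on 18.3.1: 18.3.2.2 not covered; Eswyn agreement on 18.3: RVC < 60%. → 21%.
Line B: passenger car → 18.1; petrol-engined → 18.1.2; g.v.w. 1.8 t → 18.1.2.2. Scheduled 2%. Eswyn agreement on 18.3.1: 18.1.2.2 not covered; Eswyn agreement on 18.3: 18.1.2.2 not covered. → 2%.
Line C: crane lorry → 18.2; battery-electric → 18.2.1; g.v.w. 26 t → 18.2.1.2. Scheduled 4%. No special measure applies. → 4%.
Line D: crane lorry → 18.2; diesel-engined → 18.2.2; g.v.w. 1.8 t → 18.2.2.1. Scheduled 38%. Eswyn agreement on 18.3.1: 18.2.2.1 not covered; Eswyn agreement on 18.3: 18.2.2.1 not covered. → 38%.
Line E: motorcycle → 18.3; battery-electric → 18.3.1; g.v.w. 18 t → 18.3.1.3. Scheduled 28%. Eswyn agreement on 18.3.1: RVC ≥ 40% → 24% available; Eswyn agreement on 18.3: RVC < 60%; preferential 24%. → 24%.
Sum: 21% + 2% + 4% + 38% + 24% = 89%.

89%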